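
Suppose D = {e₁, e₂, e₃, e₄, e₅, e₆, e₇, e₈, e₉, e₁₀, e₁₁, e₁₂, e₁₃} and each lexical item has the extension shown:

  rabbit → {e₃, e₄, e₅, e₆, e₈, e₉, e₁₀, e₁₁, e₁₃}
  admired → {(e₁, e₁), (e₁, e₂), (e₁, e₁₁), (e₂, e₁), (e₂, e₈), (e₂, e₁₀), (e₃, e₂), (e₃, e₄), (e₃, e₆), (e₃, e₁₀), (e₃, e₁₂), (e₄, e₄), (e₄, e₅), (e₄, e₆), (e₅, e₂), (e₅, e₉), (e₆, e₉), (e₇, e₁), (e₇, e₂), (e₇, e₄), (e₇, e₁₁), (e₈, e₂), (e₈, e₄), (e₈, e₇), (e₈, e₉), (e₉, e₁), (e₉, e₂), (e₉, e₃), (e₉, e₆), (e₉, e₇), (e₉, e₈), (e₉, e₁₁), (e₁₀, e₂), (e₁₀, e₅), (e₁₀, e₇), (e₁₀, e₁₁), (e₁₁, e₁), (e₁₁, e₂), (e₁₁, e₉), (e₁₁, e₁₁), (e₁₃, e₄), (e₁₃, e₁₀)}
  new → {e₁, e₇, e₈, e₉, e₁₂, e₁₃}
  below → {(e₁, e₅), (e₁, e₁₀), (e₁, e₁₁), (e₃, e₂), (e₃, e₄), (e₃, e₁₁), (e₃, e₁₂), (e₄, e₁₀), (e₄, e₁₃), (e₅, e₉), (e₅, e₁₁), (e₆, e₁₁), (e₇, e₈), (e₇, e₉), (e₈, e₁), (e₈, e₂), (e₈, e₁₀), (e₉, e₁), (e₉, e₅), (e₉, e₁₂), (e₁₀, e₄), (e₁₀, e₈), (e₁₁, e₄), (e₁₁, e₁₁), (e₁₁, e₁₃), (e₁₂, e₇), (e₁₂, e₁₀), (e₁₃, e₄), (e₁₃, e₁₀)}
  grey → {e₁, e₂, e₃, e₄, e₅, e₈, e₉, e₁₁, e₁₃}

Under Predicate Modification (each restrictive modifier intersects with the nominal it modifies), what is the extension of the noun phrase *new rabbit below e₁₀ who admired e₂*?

{e₈}

⟦below e₁₀⟧ = {x : ⟨x, e₁₀⟩ ∈ ⟦below⟧} = {e₁, e₄, e₈, e₁₂, e₁₃}
⟦who admired e₂⟧ = {x : ⟨x, e₂⟩ ∈ ⟦admired⟧} = {e₁, e₃, e₅, e₇, e₈, e₉, e₁₀, e₁₁}
⟦rabbit⟧ = {e₃, e₄, e₅, e₆, e₈, e₉, e₁₀, e₁₁, e₁₃}
… ∩ ⟦below e₁₀⟧ = {e₃, e₄, e₅, e₆, e₈, e₉, e₁₀, e₁₁, e₁₃} ∩ {e₁, e₄, e₈, e₁₂, e₁₃} = {e₄, e₈, e₁₃}
… ∩ ⟦who admired e₂⟧ = {e₄, e₈, e₁₃} ∩ {e₁, e₃, e₅, e₇, e₈, e₉, e₁₀, e₁₁} = {e₈}
… ∩ ⟦new⟧ = {e₈} ∩ {e₁, e₇, e₈, e₉, e₁₂, e₁₃} = {e₈}
So ⟦new rabbit below e₁₀ who admired e₂⟧ = {e₈}.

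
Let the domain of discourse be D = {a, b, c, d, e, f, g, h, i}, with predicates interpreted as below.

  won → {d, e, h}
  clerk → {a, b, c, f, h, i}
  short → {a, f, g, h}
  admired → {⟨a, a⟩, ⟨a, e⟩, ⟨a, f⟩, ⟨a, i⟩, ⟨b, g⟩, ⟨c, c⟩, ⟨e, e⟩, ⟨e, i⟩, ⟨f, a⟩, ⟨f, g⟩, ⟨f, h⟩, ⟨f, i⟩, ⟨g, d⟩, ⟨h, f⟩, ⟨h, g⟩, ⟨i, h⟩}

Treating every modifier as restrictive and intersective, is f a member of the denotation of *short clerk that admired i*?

⟦that admired i⟧ = {x : ⟨x, i⟩ ∈ ⟦admired⟧} = {a, e, f}
⟦clerk⟧ = {a, b, c, f, h, i}
… ∩ ⟦that admired i⟧ = {a, b, c, f, h, i} ∩ {a, e, f} = {a, f}
… ∩ ⟦short⟧ = {a, f} ∩ {a, f, g, h} = {a, f}
⟦short clerk that admired i⟧ = {a, f}; f ∈ this set.

yes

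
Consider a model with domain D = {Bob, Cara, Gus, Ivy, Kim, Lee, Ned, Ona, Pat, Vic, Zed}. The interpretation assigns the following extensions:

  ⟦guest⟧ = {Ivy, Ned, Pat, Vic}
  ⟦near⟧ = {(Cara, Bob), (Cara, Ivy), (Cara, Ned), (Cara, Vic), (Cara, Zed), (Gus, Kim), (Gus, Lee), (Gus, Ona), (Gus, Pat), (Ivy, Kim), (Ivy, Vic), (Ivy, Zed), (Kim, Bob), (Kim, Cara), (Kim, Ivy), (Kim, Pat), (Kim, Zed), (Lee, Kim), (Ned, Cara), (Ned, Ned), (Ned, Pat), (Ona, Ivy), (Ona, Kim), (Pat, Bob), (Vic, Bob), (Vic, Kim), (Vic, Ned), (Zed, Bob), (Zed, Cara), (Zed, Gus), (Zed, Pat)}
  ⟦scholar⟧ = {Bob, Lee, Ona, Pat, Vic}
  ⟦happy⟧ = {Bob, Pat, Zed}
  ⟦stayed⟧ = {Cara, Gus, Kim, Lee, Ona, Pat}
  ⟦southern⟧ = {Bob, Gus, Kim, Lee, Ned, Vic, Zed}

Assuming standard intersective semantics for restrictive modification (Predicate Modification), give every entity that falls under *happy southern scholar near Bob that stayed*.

⟦near Bob⟧ = {x : ⟨x, Bob⟩ ∈ ⟦near⟧} = {Cara, Kim, Pat, Vic, Zed}
⟦that stayed⟧ = ⟦stayed⟧ = {Cara, Gus, Kim, Lee, Ona, Pat}
⟦scholar⟧ = {Bob, Lee, Ona, Pat, Vic}
… ∩ ⟦near Bob⟧ = {Bob, Lee, Ona, Pat, Vic} ∩ {Cara, Kim, Pat, Vic, Zed} = {Pat, Vic}
… ∩ ⟦that stayed⟧ = {Pat, Vic} ∩ {Cara, Gus, Kim, Lee, Ona, Pat} = {Pat}
… ∩ ⟦happy⟧ = {Pat} ∩ {Bob, Pat, Zed} = {Pat}
… ∩ ⟦southern⟧ = {Pat} ∩ {Bob, Gus, Kim, Lee, Ned, Vic, Zed} = ∅
So ⟦happy southern scholar near Bob that stayed⟧ = ∅.

∅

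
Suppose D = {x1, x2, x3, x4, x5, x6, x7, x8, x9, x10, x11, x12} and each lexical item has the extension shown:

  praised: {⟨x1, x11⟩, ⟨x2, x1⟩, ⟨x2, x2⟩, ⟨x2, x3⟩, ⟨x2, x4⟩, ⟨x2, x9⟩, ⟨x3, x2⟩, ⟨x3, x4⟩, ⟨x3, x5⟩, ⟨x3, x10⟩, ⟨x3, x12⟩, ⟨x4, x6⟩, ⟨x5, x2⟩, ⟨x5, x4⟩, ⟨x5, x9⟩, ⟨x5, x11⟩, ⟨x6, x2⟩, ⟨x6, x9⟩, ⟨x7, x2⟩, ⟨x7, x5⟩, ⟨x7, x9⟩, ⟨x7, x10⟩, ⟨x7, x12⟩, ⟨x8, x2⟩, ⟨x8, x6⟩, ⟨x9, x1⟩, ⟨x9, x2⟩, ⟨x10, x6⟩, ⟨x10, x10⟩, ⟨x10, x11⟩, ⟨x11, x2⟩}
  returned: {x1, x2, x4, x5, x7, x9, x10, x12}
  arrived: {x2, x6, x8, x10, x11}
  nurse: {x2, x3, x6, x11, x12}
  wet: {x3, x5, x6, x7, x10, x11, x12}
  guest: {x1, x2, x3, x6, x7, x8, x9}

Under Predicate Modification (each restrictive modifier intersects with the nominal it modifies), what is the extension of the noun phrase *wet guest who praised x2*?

{x3, x6, x7}

⟦who praised x2⟧ = {x : ⟨x, x2⟩ ∈ ⟦praised⟧} = {x2, x3, x5, x6, x7, x8, x9, x11}
⟦guest⟧ = {x1, x2, x3, x6, x7, x8, x9}
… ∩ ⟦who praised x2⟧ = {x1, x2, x3, x6, x7, x8, x9} ∩ {x2, x3, x5, x6, x7, x8, x9, x11} = {x2, x3, x6, x7, x8, x9}
… ∩ ⟦wet⟧ = {x2, x3, x6, x7, x8, x9} ∩ {x3, x5, x6, x7, x10, x11, x12} = {x3, x6, x7}
So ⟦wet guest who praised x2⟧ = {x3, x6, x7}.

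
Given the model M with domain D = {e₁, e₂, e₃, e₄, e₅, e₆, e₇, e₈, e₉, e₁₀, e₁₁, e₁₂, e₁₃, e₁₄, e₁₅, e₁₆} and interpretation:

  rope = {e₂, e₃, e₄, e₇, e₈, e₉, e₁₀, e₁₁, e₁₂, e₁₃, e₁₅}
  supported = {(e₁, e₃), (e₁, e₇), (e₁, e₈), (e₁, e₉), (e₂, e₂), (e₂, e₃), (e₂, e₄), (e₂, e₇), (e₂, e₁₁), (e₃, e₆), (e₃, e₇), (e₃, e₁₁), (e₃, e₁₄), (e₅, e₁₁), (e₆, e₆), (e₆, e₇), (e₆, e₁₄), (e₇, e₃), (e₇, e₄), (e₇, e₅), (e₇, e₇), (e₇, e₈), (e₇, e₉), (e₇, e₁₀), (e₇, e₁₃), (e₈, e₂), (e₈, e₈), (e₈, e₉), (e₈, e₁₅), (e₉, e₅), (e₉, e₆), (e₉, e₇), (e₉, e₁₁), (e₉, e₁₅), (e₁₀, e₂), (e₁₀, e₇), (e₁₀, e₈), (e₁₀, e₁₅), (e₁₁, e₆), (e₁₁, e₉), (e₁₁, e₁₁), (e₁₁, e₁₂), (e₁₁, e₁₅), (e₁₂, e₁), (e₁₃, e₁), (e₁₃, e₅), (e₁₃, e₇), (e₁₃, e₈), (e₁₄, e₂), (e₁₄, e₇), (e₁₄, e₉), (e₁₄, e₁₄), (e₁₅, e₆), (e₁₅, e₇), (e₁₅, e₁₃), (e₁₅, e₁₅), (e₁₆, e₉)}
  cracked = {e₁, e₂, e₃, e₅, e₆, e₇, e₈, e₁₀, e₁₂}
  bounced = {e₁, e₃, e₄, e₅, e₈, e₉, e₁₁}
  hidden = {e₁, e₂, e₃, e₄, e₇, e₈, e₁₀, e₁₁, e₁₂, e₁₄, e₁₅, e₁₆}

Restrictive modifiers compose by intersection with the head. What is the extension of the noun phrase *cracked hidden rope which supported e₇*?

{e₂, e₃, e₇, e₁₀}

⟦which supported e₇⟧ = {x : ⟨x, e₇⟩ ∈ ⟦supported⟧} = {e₁, e₂, e₃, e₆, e₇, e₉, e₁₀, e₁₃, e₁₄, e₁₅}
⟦rope⟧ = {e₂, e₃, e₄, e₇, e₈, e₉, e₁₀, e₁₁, e₁₂, e₁₃, e₁₅}
… ∩ ⟦which supported e₇⟧ = {e₂, e₃, e₄, e₇, e₈, e₉, e₁₀, e₁₁, e₁₂, e₁₃, e₁₅} ∩ {e₁, e₂, e₃, e₆, e₇, e₉, e₁₀, e₁₃, e₁₄, e₁₅} = {e₂, e₃, e₇, e₉, e₁₀, e₁₃, e₁₅}
… ∩ ⟦cracked⟧ = {e₂, e₃, e₇, e₉, e₁₀, e₁₃, e₁₅} ∩ {e₁, e₂, e₃, e₅, e₆, e₇, e₈, e₁₀, e₁₂} = {e₂, e₃, e₇, e₁₀}
… ∩ ⟦hidden⟧ = {e₂, e₃, e₇, e₁₀} ∩ {e₁, e₂, e₃, e₄, e₇, e₈, e₁₀, e₁₁, e₁₂, e₁₄, e₁₅, e₁₆} = {e₂, e₃, e₇, e₁₀}
So ⟦cracked hidden rope which supported e₇⟧ = {e₂, e₃, e₇, e₁₀}.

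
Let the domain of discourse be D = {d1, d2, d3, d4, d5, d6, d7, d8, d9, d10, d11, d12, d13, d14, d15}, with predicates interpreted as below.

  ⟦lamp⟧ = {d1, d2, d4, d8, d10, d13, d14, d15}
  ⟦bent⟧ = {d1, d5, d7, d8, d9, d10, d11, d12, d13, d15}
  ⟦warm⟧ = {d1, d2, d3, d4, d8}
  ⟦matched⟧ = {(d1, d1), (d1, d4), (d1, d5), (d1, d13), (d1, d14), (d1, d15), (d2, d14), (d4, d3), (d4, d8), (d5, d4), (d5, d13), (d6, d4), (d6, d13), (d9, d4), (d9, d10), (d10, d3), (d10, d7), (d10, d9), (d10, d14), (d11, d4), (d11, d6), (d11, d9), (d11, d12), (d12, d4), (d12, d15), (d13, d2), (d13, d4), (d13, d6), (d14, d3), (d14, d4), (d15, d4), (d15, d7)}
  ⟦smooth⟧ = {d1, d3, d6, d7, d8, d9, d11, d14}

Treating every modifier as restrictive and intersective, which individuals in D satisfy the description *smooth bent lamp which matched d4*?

{d1}

⟦which matched d4⟧ = {x : ⟨x, d4⟩ ∈ ⟦matched⟧} = {d1, d5, d6, d9, d11, d12, d13, d14, d15}
⟦lamp⟧ = {d1, d2, d4, d8, d10, d13, d14, d15}
… ∩ ⟦which matched d4⟧ = {d1, d2, d4, d8, d10, d13, d14, d15} ∩ {d1, d5, d6, d9, d11, d12, d13, d14, d15} = {d1, d13, d14, d15}
… ∩ ⟦smooth⟧ = {d1, d13, d14, d15} ∩ {d1, d3, d6, d7, d8, d9, d11, d14} = {d1, d14}
… ∩ ⟦bent⟧ = {d1, d14} ∩ {d1, d5, d7, d8, d9, d10, d11, d12, d13, d15} = {d1}
So ⟦smooth bent lamp which matched d4⟧ = {d1}.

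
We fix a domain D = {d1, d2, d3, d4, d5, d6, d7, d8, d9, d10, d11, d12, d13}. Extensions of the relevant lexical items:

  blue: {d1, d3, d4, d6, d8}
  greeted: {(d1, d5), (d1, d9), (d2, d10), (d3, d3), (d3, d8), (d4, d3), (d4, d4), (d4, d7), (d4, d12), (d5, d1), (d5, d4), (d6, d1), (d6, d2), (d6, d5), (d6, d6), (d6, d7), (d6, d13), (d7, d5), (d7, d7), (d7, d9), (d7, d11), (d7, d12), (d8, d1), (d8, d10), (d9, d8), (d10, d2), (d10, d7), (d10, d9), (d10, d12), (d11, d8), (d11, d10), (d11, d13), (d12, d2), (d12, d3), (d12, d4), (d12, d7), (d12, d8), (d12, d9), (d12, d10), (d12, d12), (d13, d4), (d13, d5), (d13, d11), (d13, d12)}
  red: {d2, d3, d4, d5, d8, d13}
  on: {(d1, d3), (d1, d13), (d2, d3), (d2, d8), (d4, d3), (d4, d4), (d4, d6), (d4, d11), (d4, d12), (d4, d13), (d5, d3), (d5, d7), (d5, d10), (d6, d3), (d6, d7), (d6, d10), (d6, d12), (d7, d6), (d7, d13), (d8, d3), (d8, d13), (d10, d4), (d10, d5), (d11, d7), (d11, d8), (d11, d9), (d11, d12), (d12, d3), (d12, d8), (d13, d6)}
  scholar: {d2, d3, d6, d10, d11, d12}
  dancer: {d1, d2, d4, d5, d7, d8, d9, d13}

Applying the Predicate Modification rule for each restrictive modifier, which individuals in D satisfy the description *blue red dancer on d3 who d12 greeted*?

{d4, d8}

⟦on d3⟧ = {x : ⟨x, d3⟩ ∈ ⟦on⟧} = {d1, d2, d4, d5, d6, d8, d12}
⟦who d12 greeted⟧ = {x : ⟨d12, x⟩ ∈ ⟦greeted⟧} = {d2, d3, d4, d7, d8, d9, d10, d12}
⟦dancer⟧ = {d1, d2, d4, d5, d7, d8, d9, d13}
… ∩ ⟦on d3⟧ = {d1, d2, d4, d5, d7, d8, d9, d13} ∩ {d1, d2, d4, d5, d6, d8, d12} = {d1, d2, d4, d5, d8}
… ∩ ⟦who d12 greeted⟧ = {d1, d2, d4, d5, d8} ∩ {d2, d3, d4, d7, d8, d9, d10, d12} = {d2, d4, d8}
… ∩ ⟦blue⟧ = {d2, d4, d8} ∩ {d1, d3, d4, d6, d8} = {d4, d8}
… ∩ ⟦red⟧ = {d4, d8} ∩ {d2, d3, d4, d5, d8, d13} = {d4, d8}
So ⟦blue red dancer on d3 who d12 greeted⟧ = {d4, d8}.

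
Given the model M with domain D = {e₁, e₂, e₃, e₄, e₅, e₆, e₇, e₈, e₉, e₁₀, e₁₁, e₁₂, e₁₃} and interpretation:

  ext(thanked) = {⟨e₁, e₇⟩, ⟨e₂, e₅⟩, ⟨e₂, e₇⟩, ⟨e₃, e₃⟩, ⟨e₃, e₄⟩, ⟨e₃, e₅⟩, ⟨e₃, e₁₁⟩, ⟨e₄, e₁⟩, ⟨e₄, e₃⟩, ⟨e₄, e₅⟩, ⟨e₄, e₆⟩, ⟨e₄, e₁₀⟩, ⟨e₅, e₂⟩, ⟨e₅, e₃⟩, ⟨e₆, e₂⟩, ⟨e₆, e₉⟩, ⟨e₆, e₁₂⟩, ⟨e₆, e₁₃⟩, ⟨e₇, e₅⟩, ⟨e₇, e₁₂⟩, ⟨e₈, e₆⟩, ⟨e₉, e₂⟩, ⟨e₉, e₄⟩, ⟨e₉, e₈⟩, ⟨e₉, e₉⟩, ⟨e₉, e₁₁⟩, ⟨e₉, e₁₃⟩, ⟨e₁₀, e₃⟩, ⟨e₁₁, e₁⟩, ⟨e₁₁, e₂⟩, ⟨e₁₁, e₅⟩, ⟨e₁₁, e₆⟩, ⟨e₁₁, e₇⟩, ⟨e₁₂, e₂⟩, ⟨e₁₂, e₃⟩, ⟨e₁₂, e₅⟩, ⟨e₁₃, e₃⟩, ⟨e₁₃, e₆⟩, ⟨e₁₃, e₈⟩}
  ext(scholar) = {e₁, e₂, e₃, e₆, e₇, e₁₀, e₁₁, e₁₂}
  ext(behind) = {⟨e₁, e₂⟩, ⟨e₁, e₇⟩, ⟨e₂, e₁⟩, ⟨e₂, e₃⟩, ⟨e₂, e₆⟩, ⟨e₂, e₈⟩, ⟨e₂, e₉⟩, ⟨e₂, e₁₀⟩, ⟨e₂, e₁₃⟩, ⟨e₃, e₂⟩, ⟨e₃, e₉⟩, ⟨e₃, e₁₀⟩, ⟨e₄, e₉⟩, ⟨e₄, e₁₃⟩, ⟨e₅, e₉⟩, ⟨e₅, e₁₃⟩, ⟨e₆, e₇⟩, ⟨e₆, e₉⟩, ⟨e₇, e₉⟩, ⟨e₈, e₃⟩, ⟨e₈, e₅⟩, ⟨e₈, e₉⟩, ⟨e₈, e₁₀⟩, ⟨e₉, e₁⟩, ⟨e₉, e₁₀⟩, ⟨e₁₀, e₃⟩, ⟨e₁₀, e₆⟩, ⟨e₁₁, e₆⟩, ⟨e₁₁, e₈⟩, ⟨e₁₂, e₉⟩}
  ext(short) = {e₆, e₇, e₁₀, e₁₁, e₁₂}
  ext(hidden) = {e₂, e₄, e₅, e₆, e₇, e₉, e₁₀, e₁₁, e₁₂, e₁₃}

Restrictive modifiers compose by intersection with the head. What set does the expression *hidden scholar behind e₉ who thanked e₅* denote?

⟦behind e₉⟧ = {x : ⟨x, e₉⟩ ∈ ⟦behind⟧} = {e₂, e₃, e₄, e₅, e₆, e₇, e₈, e₁₂}
⟦who thanked e₅⟧ = {x : ⟨x, e₅⟩ ∈ ⟦thanked⟧} = {e₂, e₃, e₄, e₇, e₁₁, e₁₂}
⟦scholar⟧ = {e₁, e₂, e₃, e₆, e₇, e₁₀, e₁₁, e₁₂}
… ∩ ⟦behind e₉⟧ = {e₁, e₂, e₃, e₆, e₇, e₁₀, e₁₁, e₁₂} ∩ {e₂, e₃, e₄, e₅, e₆, e₇, e₈, e₁₂} = {e₂, e₃, e₆, e₇, e₁₂}
… ∩ ⟦who thanked e₅⟧ = {e₂, e₃, e₆, e₇, e₁₂} ∩ {e₂, e₃, e₄, e₇, e₁₁, e₁₂} = {e₂, e₃, e₇, e₁₂}
… ∩ ⟦hidden⟧ = {e₂, e₃, e₇, e₁₂} ∩ {e₂, e₄, e₅, e₆, e₇, e₉, e₁₀, e₁₁, e₁₂, e₁₃} = {e₂, e₇, e₁₂}
So ⟦hidden scholar behind e₉ who thanked e₅⟧ = {e₂, e₇, e₁₂}.

{e₂, e₇, e₁₂}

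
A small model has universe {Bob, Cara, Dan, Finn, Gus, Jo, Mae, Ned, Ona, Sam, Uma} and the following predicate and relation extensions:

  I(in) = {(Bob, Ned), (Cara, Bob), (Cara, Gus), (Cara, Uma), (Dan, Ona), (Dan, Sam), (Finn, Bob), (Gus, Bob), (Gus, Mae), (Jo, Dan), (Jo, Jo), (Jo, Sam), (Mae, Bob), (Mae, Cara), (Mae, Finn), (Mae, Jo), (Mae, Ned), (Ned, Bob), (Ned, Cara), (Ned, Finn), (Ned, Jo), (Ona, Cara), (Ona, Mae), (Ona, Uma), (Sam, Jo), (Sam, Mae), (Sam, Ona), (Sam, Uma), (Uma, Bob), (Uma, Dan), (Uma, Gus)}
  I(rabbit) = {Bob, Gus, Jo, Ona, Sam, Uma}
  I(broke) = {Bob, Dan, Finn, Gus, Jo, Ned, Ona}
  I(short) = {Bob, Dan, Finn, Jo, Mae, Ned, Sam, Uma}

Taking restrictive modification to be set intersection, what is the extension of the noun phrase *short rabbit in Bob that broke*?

⟦in Bob⟧ = {x : ⟨x, Bob⟩ ∈ ⟦in⟧} = {Cara, Finn, Gus, Mae, Ned, Uma}
⟦that broke⟧ = ⟦broke⟧ = {Bob, Dan, Finn, Gus, Jo, Ned, Ona}
⟦rabbit⟧ = {Bob, Gus, Jo, Ona, Sam, Uma}
… ∩ ⟦in Bob⟧ = {Bob, Gus, Jo, Ona, Sam, Uma} ∩ {Cara, Finn, Gus, Mae, Ned, Uma} = {Gus, Uma}
… ∩ ⟦that broke⟧ = {Gus, Uma} ∩ {Bob, Dan, Finn, Gus, Jo, Ned, Ona} = {Gus}
… ∩ ⟦short⟧ = {Gus} ∩ {Bob, Dan, Finn, Jo, Mae, Ned, Sam, Uma} = ∅
So ⟦short rabbit in Bob that broke⟧ = { }.

{ }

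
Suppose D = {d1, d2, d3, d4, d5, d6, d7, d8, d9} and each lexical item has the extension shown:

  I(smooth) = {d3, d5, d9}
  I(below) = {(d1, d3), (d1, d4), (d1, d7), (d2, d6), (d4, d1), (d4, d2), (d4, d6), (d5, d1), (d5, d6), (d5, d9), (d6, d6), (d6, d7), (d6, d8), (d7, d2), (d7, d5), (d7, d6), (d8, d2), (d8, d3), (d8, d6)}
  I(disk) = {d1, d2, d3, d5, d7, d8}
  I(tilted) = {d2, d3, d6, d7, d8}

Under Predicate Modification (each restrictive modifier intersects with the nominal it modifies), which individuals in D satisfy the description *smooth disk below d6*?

⟦below d6⟧ = {x : ⟨x, d6⟩ ∈ ⟦below⟧} = {d2, d4, d5, d6, d7, d8}
⟦disk⟧ = {d1, d2, d3, d5, d7, d8}
… ∩ ⟦below d6⟧ = {d1, d2, d3, d5, d7, d8} ∩ {d2, d4, d5, d6, d7, d8} = {d2, d5, d7, d8}
… ∩ ⟦smooth⟧ = {d2, d5, d7, d8} ∩ {d3, d5, d9} = {d5}
So ⟦smooth disk below d6⟧ = {d5}.

{d5}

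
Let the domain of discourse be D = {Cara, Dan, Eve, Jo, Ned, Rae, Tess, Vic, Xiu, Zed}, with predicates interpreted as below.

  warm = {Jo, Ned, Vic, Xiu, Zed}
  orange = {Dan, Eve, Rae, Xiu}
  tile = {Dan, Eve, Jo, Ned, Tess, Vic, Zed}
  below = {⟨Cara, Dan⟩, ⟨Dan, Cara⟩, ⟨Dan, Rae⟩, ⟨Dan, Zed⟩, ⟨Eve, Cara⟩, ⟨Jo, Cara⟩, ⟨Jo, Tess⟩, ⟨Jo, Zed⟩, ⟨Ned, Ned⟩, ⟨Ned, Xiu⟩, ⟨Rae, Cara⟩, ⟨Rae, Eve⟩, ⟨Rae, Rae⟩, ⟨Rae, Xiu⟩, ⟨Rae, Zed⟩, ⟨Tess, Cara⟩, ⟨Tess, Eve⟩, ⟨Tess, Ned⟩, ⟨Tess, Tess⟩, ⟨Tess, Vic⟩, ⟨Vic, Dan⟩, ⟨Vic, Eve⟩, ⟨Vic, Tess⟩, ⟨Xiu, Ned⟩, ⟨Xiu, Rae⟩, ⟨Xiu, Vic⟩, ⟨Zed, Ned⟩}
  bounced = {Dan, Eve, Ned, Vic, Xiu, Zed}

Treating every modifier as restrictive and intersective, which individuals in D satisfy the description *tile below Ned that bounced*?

⟦below Ned⟧ = {x : ⟨x, Ned⟩ ∈ ⟦below⟧} = {Ned, Tess, Xiu, Zed}
⟦that bounced⟧ = ⟦bounced⟧ = {Dan, Eve, Ned, Vic, Xiu, Zed}
⟦tile⟧ = {Dan, Eve, Jo, Ned, Tess, Vic, Zed}
… ∩ ⟦below Ned⟧ = {Dan, Eve, Jo, Ned, Tess, Vic, Zed} ∩ {Ned, Tess, Xiu, Zed} = {Ned, Tess, Zed}
… ∩ ⟦that bounced⟧ = {Ned, Tess, Zed} ∩ {Dan, Eve, Ned, Vic, Xiu, Zed} = {Ned, Zed}
So ⟦tile below Ned that bounced⟧ = {Ned, Zed}.

{Ned, Zed}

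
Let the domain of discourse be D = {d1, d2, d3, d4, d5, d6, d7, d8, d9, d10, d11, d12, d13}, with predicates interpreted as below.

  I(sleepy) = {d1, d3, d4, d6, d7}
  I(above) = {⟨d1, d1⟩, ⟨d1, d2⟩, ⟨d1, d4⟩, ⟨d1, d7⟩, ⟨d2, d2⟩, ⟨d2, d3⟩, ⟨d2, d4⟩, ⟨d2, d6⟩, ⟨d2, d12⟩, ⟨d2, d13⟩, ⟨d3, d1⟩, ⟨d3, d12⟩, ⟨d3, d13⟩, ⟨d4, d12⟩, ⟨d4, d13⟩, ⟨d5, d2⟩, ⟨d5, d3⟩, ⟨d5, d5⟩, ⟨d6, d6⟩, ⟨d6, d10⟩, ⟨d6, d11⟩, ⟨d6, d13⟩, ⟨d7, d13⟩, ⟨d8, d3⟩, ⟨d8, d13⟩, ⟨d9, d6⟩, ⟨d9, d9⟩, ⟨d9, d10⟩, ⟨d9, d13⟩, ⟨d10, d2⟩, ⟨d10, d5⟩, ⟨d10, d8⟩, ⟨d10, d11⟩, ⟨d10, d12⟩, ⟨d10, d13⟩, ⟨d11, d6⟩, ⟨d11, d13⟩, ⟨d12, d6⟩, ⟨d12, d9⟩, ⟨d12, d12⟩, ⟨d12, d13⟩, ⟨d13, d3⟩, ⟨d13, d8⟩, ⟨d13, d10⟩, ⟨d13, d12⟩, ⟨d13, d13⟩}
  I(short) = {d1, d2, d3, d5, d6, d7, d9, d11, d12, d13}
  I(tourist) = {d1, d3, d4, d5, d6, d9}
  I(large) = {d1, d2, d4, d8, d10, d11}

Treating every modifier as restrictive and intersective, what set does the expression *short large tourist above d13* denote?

⟦above d13⟧ = {x : ⟨x, d13⟩ ∈ ⟦above⟧} = {d2, d3, d4, d6, d7, d8, d9, d10, d11, d12, d13}
⟦tourist⟧ = {d1, d3, d4, d5, d6, d9}
… ∩ ⟦above d13⟧ = {d1, d3, d4, d5, d6, d9} ∩ {d2, d3, d4, d6, d7, d8, d9, d10, d11, d12, d13} = {d3, d4, d6, d9}
… ∩ ⟦short⟧ = {d3, d4, d6, d9} ∩ {d1, d2, d3, d5, d6, d7, d9, d11, d12, d13} = {d3, d6, d9}
… ∩ ⟦large⟧ = {d3, d6, d9} ∩ {d1, d2, d4, d8, d10, d11} = ∅
So ⟦short large tourist above d13⟧ = ∅.

∅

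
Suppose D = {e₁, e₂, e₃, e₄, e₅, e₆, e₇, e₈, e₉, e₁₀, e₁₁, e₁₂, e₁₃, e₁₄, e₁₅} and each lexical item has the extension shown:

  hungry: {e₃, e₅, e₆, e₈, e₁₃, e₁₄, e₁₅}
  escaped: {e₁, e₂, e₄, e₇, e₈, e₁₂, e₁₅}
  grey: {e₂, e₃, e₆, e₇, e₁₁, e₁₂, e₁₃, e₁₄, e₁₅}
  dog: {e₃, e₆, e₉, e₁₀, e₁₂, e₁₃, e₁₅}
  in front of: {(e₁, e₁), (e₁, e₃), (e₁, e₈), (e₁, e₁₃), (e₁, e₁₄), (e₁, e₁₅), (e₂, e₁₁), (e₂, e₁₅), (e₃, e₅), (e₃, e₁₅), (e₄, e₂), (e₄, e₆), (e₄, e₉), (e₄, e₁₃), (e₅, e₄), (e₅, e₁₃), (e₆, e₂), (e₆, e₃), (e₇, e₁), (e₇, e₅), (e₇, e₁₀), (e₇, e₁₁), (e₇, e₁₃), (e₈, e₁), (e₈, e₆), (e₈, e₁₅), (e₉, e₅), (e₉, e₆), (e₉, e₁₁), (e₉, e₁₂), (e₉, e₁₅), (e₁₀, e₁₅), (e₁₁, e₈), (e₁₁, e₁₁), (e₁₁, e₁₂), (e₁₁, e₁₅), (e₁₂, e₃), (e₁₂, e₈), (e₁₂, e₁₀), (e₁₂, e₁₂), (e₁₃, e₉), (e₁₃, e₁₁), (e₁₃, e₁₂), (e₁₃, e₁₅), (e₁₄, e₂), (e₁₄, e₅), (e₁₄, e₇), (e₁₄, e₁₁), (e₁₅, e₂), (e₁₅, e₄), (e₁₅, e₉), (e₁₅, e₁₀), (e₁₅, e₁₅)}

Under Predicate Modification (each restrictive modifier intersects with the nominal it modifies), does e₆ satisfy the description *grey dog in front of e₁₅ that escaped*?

no

⟦in front of e₁₅⟧ = {x : ⟨x, e₁₅⟩ ∈ ⟦in front of⟧} = {e₁, e₂, e₃, e₈, e₉, e₁₀, e₁₁, e₁₃, e₁₅}
⟦that escaped⟧ = ⟦escaped⟧ = {e₁, e₂, e₄, e₇, e₈, e₁₂, e₁₅}
⟦dog⟧ = {e₃, e₆, e₉, e₁₀, e₁₂, e₁₃, e₁₅}
… ∩ ⟦in front of e₁₅⟧ = {e₃, e₆, e₉, e₁₀, e₁₂, e₁₃, e₁₅} ∩ {e₁, e₂, e₃, e₈, e₉, e₁₀, e₁₁, e₁₃, e₁₅} = {e₃, e₉, e₁₀, e₁₃, e₁₅}
… ∩ ⟦that escaped⟧ = {e₃, e₉, e₁₀, e₁₃, e₁₅} ∩ {e₁, e₂, e₄, e₇, e₈, e₁₂, e₁₅} = {e₁₅}
… ∩ ⟦grey⟧ = {e₁₅} ∩ {e₂, e₃, e₆, e₇, e₁₁, e₁₂, e₁₃, e₁₄, e₁₅} = {e₁₅}
⟦grey dog in front of e₁₅ that escaped⟧ = {e₁₅}; e₆ ∉ this set.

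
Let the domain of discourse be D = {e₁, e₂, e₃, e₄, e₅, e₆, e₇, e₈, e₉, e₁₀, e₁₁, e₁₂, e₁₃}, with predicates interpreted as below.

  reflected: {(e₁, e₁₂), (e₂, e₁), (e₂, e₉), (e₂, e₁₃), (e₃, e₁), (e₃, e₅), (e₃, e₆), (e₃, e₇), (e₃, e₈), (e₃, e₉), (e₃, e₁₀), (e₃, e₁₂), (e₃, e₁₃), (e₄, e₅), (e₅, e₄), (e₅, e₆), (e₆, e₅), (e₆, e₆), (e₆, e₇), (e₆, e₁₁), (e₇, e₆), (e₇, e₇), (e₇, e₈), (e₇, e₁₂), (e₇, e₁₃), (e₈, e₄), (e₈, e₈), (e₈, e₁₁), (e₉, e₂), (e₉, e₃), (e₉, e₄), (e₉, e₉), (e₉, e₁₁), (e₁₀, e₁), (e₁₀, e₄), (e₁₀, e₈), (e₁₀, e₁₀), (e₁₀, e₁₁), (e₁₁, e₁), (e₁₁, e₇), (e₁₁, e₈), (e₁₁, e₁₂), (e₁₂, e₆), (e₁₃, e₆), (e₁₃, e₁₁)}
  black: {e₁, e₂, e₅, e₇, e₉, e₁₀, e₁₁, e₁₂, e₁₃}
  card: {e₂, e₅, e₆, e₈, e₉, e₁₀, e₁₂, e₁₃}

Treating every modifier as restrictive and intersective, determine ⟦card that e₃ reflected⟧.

{e₅, e₆, e₈, e₉, e₁₀, e₁₂, e₁₃}

⟦that e₃ reflected⟧ = {x : ⟨e₃, x⟩ ∈ ⟦reflected⟧} = {e₁, e₅, e₆, e₇, e₈, e₉, e₁₀, e₁₂, e₁₃}
⟦card⟧ = {e₂, e₅, e₆, e₈, e₉, e₁₀, e₁₂, e₁₃}
… ∩ ⟦that e₃ reflected⟧ = {e₂, e₅, e₆, e₈, e₉, e₁₀, e₁₂, e₁₃} ∩ {e₁, e₅, e₆, e₇, e₈, e₉, e₁₀, e₁₂, e₁₃} = {e₅, e₆, e₈, e₉, e₁₀, e₁₂, e₁₃}
So ⟦card that e₃ reflected⟧ = {e₅, e₆, e₈, e₉, e₁₀, e₁₂, e₁₃}.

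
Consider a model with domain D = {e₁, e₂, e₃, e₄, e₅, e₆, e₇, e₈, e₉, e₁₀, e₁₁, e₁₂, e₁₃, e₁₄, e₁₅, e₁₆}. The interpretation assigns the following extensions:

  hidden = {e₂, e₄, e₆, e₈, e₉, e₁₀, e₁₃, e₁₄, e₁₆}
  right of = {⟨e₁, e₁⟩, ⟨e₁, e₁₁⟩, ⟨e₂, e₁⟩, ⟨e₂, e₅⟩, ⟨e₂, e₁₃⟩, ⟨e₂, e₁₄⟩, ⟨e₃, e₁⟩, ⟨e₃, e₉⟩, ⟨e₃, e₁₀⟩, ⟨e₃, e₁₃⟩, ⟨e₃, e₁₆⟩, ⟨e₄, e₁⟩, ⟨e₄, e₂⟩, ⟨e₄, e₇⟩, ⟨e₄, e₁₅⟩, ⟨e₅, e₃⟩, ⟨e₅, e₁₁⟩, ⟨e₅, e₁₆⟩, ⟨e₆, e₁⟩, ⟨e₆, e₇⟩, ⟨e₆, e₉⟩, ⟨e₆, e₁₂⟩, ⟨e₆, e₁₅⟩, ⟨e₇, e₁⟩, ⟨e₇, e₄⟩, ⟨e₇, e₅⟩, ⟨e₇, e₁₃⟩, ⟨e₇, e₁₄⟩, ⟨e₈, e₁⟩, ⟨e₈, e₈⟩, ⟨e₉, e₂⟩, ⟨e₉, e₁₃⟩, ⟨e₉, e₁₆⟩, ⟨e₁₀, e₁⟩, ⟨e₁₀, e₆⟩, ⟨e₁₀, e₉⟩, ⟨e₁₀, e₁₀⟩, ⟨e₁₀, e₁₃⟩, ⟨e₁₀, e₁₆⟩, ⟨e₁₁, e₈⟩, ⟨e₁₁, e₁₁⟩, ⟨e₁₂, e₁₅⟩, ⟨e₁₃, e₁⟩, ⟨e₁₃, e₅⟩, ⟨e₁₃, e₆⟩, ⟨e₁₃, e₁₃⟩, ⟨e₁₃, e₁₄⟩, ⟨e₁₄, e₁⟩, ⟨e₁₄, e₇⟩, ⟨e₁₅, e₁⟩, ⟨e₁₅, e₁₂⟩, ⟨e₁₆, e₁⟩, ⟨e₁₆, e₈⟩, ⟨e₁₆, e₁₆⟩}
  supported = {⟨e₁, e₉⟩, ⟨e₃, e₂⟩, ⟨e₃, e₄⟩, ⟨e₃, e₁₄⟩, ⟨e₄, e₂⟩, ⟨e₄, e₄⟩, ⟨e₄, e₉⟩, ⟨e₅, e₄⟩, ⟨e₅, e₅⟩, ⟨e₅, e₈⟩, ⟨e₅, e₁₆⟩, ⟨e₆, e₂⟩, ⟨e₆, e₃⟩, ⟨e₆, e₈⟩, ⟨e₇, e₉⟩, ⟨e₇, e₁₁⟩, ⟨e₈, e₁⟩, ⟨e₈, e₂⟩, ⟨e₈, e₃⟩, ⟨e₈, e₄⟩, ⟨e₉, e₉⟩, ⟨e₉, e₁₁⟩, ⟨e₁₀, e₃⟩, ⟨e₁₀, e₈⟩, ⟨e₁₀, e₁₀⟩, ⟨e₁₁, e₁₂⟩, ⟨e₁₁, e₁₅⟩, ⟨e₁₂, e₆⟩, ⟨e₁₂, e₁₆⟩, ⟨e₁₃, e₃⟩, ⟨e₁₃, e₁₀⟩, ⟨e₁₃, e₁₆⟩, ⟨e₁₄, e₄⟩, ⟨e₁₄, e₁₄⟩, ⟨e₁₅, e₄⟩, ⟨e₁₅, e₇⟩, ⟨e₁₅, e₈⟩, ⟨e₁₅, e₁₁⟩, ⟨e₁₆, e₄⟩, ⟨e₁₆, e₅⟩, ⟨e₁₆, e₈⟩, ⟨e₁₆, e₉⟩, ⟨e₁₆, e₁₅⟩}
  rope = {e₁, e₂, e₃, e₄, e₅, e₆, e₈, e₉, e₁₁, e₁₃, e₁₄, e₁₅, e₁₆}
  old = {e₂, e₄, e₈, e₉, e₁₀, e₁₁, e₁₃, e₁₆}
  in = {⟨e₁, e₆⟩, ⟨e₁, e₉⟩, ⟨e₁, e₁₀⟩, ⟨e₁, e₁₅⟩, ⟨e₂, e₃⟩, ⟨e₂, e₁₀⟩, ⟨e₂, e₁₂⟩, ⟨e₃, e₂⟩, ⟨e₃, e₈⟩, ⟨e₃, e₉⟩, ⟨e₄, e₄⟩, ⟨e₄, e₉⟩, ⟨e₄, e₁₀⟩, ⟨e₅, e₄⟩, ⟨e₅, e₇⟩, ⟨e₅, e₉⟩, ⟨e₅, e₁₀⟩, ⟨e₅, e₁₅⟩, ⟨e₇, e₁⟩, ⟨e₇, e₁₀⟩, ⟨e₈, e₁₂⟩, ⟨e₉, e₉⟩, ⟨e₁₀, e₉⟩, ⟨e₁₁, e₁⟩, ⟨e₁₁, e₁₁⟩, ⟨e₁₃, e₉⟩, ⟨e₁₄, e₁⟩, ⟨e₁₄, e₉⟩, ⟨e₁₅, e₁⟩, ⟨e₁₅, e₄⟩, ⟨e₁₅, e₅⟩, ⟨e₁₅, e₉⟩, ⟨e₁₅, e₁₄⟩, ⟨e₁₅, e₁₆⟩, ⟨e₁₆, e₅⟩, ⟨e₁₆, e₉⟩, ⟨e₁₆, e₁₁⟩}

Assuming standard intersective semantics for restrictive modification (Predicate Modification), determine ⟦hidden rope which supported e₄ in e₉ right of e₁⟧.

⟦which supported e₄⟧ = {x : ⟨x, e₄⟩ ∈ ⟦supported⟧} = {e₃, e₄, e₅, e₈, e₁₄, e₁₅, e₁₆}
⟦in e₉⟧ = {x : ⟨x, e₉⟩ ∈ ⟦in⟧} = {e₁, e₃, e₄, e₅, e₉, e₁₀, e₁₃, e₁₄, e₁₅, e₁₆}
⟦right of e₁⟧ = {x : ⟨x, e₁⟩ ∈ ⟦right of⟧} = {e₁, e₂, e₃, e₄, e₆, e₇, e₈, e₁₀, e₁₃, e₁₄, e₁₅, e₁₆}
⟦rope⟧ = {e₁, e₂, e₃, e₄, e₅, e₆, e₈, e₉, e₁₁, e₁₃, e₁₄, e₁₅, e₁₆}
… ∩ ⟦which supported e₄⟧ = {e₁, e₂, e₃, e₄, e₅, e₆, e₈, e₉, e₁₁, e₁₃, e₁₄, e₁₅, e₁₆} ∩ {e₃, e₄, e₅, e₈, e₁₄, e₁₅, e₁₆} = {e₃, e₄, e₅, e₈, e₁₄, e₁₅, e₁₆}
… ∩ ⟦in e₉⟧ = {e₃, e₄, e₅, e₈, e₁₄, e₁₅, e₁₆} ∩ {e₁, e₃, e₄, e₅, e₉, e₁₀, e₁₃, e₁₄, e₁₅, e₁₆} = {e₃, e₄, e₅, e₁₄, e₁₅, e₁₆}
… ∩ ⟦right of e₁⟧ = {e₃, e₄, e₅, e₁₄, e₁₅, e₁₆} ∩ {e₁, e₂, e₃, e₄, e₆, e₇, e₈, e₁₀, e₁₃, e₁₄, e₁₅, e₁₆} = {e₃, e₄, e₁₄, e₁₅, e₁₆}
… ∩ ⟦hidden⟧ = {e₃, e₄, e₁₄, e₁₅, e₁₆} ∩ {e₂, e₄, e₆, e₈, e₉, e₁₀, e₁₃, e₁₄, e₁₆} = {e₄, e₁₄, e₁₆}
So ⟦hidden rope which supported e₄ in e₉ right of e₁⟧ = {e₄, e₁₄, e₁₆}.

{e₄, e₁₄, e₁₆}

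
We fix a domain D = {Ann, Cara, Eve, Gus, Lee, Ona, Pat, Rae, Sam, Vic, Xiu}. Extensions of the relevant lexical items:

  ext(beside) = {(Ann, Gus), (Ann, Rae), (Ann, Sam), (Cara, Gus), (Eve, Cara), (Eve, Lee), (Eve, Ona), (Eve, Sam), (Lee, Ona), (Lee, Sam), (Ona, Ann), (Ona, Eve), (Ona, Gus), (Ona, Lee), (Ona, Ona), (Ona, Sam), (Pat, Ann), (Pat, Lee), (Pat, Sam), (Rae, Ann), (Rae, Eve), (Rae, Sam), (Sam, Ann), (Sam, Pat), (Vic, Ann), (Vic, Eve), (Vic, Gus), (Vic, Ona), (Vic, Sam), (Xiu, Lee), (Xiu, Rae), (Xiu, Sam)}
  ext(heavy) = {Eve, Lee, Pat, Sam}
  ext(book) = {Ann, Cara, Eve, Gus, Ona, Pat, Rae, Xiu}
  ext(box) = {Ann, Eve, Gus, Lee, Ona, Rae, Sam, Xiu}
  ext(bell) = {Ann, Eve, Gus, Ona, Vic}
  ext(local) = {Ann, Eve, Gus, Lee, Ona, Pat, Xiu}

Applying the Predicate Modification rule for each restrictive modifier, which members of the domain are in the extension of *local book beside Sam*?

⟦beside Sam⟧ = {x : ⟨x, Sam⟩ ∈ ⟦beside⟧} = {Ann, Eve, Lee, Ona, Pat, Rae, Vic, Xiu}
⟦book⟧ = {Ann, Cara, Eve, Gus, Ona, Pat, Rae, Xiu}
… ∩ ⟦beside Sam⟧ = {Ann, Cara, Eve, Gus, Ona, Pat, Rae, Xiu} ∩ {Ann, Eve, Lee, Ona, Pat, Rae, Vic, Xiu} = {Ann, Eve, Ona, Pat, Rae, Xiu}
… ∩ ⟦local⟧ = {Ann, Eve, Ona, Pat, Rae, Xiu} ∩ {Ann, Eve, Gus, Lee, Ona, Pat, Xiu} = {Ann, Eve, Ona, Pat, Xiu}
So ⟦local book beside Sam⟧ = {Ann, Eve, Ona, Pat, Xiu}.

{Ann, Eve, Ona, Pat, Xiu}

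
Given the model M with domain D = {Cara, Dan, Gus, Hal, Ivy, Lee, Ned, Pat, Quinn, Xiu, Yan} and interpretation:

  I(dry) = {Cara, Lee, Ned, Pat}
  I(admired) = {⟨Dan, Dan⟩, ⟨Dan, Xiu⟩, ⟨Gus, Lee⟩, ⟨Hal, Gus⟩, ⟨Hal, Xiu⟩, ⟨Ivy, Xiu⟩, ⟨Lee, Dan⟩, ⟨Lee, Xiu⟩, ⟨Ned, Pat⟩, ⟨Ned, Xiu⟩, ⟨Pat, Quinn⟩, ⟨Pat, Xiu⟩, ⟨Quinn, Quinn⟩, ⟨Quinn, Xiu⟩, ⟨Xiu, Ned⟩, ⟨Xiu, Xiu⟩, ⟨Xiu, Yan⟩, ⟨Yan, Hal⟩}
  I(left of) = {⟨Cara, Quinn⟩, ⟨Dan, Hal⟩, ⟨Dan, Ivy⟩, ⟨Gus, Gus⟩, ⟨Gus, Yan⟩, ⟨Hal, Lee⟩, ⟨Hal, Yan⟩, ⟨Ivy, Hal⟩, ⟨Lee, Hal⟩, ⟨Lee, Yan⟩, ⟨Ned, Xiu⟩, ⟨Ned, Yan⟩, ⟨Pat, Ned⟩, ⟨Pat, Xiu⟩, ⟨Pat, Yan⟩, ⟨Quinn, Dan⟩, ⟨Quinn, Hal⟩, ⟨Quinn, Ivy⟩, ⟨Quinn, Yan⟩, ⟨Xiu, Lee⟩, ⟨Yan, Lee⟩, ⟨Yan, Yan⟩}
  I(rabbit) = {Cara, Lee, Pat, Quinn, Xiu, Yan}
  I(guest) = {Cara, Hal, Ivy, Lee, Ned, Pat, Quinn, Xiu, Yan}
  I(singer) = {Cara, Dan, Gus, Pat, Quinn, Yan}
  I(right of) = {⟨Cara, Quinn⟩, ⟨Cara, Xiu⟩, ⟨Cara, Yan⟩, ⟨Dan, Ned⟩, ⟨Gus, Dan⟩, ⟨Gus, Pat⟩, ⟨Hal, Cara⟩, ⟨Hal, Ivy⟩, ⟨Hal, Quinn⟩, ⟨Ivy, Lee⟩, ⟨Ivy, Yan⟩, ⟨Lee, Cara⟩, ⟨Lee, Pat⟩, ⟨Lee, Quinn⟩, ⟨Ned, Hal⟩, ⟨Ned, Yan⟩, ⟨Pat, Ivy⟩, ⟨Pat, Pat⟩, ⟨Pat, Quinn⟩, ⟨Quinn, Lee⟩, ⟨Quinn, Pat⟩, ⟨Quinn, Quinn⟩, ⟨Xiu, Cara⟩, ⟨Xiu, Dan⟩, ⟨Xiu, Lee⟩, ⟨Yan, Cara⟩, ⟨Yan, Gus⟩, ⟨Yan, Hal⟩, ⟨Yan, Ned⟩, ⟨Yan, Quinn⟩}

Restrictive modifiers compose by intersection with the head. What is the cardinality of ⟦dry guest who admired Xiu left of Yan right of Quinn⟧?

⟦who admired Xiu⟧ = {x : ⟨x, Xiu⟩ ∈ ⟦admired⟧} = {Dan, Hal, Ivy, Lee, Ned, Pat, Quinn, Xiu}
⟦left of Yan⟧ = {x : ⟨x, Yan⟩ ∈ ⟦left of⟧} = {Gus, Hal, Lee, Ned, Pat, Quinn, Yan}
⟦right of Quinn⟧ = {x : ⟨x, Quinn⟩ ∈ ⟦right of⟧} = {Cara, Hal, Lee, Pat, Quinn, Yan}
⟦guest⟧ = {Cara, Hal, Ivy, Lee, Ned, Pat, Quinn, Xiu, Yan}
… ∩ ⟦who admired Xiu⟧ = {Cara, Hal, Ivy, Lee, Ned, Pat, Quinn, Xiu, Yan} ∩ {Dan, Hal, Ivy, Lee, Ned, Pat, Quinn, Xiu} = {Hal, Ivy, Lee, Ned, Pat, Quinn, Xiu}
… ∩ ⟦left of Yan⟧ = {Hal, Ivy, Lee, Ned, Pat, Quinn, Xiu} ∩ {Gus, Hal, Lee, Ned, Pat, Quinn, Yan} = {Hal, Lee, Ned, Pat, Quinn}
… ∩ ⟦right of Quinn⟧ = {Hal, Lee, Ned, Pat, Quinn} ∩ {Cara, Hal, Lee, Pat, Quinn, Yan} = {Hal, Lee, Pat, Quinn}
… ∩ ⟦dry⟧ = {Hal, Lee, Pat, Quinn} ∩ {Cara, Lee, Ned, Pat} = {Lee, Pat}
⟦dry guest who admired Xiu left of Yan right of Quinn⟧ = {Lee, Pat}, so the cardinality is 2.

2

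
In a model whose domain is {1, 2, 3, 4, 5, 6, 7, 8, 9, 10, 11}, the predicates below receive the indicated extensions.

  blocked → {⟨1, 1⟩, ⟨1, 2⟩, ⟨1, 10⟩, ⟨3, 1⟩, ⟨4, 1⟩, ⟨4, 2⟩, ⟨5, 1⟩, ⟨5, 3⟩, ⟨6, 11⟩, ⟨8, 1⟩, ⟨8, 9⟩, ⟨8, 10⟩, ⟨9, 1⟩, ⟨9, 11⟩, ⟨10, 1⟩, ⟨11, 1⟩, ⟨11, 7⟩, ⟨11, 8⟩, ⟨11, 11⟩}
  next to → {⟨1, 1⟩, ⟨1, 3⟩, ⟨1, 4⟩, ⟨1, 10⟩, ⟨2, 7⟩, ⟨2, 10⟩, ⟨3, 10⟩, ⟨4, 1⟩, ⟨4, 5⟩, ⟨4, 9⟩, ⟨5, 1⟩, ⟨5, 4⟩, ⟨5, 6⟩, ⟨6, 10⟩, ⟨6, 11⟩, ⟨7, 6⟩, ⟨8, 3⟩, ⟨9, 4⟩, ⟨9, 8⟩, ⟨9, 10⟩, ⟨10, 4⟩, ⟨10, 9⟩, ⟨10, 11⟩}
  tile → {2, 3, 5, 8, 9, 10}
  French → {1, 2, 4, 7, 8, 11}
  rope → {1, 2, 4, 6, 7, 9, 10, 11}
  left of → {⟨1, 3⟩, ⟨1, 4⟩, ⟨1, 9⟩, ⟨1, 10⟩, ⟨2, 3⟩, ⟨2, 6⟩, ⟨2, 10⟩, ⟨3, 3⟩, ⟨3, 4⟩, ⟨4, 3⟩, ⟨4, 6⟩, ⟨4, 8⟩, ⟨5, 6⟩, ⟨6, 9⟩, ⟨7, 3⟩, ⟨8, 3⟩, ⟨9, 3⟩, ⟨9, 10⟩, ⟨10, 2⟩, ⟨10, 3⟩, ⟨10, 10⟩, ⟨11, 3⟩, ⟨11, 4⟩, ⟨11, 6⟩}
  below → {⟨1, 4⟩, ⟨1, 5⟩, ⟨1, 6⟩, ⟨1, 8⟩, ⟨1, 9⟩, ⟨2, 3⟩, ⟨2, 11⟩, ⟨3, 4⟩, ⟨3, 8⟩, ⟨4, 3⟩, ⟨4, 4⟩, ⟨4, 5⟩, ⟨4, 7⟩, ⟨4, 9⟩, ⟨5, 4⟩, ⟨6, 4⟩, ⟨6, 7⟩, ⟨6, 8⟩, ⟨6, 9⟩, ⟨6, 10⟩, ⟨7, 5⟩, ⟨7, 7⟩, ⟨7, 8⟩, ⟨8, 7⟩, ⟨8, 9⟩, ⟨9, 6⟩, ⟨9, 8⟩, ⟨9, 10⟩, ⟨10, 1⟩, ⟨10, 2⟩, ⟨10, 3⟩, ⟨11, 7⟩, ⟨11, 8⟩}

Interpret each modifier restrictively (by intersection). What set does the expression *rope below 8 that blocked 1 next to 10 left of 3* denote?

⟦below 8⟧ = {x : ⟨x, 8⟩ ∈ ⟦below⟧} = {1, 3, 6, 7, 9, 11}
⟦that blocked 1⟧ = {x : ⟨x, 1⟩ ∈ ⟦blocked⟧} = {1, 3, 4, 5, 8, 9, 10, 11}
⟦next to 10⟧ = {x : ⟨x, 10⟩ ∈ ⟦next to⟧} = {1, 2, 3, 6, 9}
⟦left of 3⟧ = {x : ⟨x, 3⟩ ∈ ⟦left of⟧} = {1, 2, 3, 4, 7, 8, 9, 10, 11}
⟦rope⟧ = {1, 2, 4, 6, 7, 9, 10, 11}
… ∩ ⟦below 8⟧ = {1, 2, 4, 6, 7, 9, 10, 11} ∩ {1, 3, 6, 7, 9, 11} = {1, 6, 7, 9, 11}
… ∩ ⟦that blocked 1⟧ = {1, 6, 7, 9, 11} ∩ {1, 3, 4, 5, 8, 9, 10, 11} = {1, 9, 11}
… ∩ ⟦next to 10⟧ = {1, 9, 11} ∩ {1, 2, 3, 6, 9} = {1, 9}
… ∩ ⟦left of 3⟧ = {1, 9} ∩ {1, 2, 3, 4, 7, 8, 9, 10, 11} = {1, 9}
So ⟦rope below 8 that blocked 1 next to 10 left of 3⟧ = {1, 9}.

{1, 9}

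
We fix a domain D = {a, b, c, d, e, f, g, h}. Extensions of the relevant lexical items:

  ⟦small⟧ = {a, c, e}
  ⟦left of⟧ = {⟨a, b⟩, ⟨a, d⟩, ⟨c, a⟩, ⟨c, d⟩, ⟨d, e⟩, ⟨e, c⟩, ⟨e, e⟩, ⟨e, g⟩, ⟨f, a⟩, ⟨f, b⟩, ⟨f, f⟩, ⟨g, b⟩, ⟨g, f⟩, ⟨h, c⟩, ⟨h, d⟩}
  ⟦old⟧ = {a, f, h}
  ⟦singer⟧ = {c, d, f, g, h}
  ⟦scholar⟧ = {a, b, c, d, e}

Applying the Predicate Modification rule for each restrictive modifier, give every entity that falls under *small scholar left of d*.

{a, c}

⟦left of d⟧ = {x : ⟨x, d⟩ ∈ ⟦left of⟧} = {a, c, h}
⟦scholar⟧ = {a, b, c, d, e}
… ∩ ⟦left of d⟧ = {a, b, c, d, e} ∩ {a, c, h} = {a, c}
… ∩ ⟦small⟧ = {a, c} ∩ {a, c, e} = {a, c}
So ⟦small scholar left of d⟧ = {a, c}.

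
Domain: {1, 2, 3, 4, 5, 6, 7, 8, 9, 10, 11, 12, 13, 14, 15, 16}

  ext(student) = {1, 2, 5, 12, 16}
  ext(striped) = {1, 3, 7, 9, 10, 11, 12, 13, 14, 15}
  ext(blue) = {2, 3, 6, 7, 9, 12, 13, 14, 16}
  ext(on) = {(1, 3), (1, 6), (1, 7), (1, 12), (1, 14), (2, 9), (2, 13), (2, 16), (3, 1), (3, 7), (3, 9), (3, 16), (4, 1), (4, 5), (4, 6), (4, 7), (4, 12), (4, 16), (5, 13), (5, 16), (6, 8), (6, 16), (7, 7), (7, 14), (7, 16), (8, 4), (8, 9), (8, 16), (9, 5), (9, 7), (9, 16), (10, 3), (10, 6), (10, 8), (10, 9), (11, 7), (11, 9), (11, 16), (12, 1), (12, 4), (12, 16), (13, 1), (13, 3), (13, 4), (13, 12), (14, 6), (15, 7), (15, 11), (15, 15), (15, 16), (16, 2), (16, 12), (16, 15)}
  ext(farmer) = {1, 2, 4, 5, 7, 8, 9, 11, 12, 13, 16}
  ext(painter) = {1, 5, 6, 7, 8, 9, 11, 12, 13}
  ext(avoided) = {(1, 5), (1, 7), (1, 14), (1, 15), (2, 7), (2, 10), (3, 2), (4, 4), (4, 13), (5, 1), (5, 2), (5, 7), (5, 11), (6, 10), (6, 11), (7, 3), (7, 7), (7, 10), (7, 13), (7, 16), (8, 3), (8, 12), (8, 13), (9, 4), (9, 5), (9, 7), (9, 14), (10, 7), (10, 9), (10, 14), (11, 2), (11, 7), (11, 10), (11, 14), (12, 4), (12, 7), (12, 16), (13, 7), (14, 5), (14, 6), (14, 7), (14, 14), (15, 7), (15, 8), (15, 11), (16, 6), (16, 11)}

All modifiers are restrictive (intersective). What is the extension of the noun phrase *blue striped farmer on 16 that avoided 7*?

{7, 9, 12}

⟦on 16⟧ = {x : ⟨x, 16⟩ ∈ ⟦on⟧} = {2, 3, 4, 5, 6, 7, 8, 9, 11, 12, 15}
⟦that avoided 7⟧ = {x : ⟨x, 7⟩ ∈ ⟦avoided⟧} = {1, 2, 5, 7, 9, 10, 11, 12, 13, 14, 15}
⟦farmer⟧ = {1, 2, 4, 5, 7, 8, 9, 11, 12, 13, 16}
… ∩ ⟦on 16⟧ = {1, 2, 4, 5, 7, 8, 9, 11, 12, 13, 16} ∩ {2, 3, 4, 5, 6, 7, 8, 9, 11, 12, 15} = {2, 4, 5, 7, 8, 9, 11, 12}
… ∩ ⟦that avoided 7⟧ = {2, 4, 5, 7, 8, 9, 11, 12} ∩ {1, 2, 5, 7, 9, 10, 11, 12, 13, 14, 15} = {2, 5, 7, 9, 11, 12}
… ∩ ⟦blue⟧ = {2, 5, 7, 9, 11, 12} ∩ {2, 3, 6, 7, 9, 12, 13, 14, 16} = {2, 7, 9, 12}
… ∩ ⟦striped⟧ = {2, 7, 9, 12} ∩ {1, 3, 7, 9, 10, 11, 12, 13, 14, 15} = {7, 9, 12}
So ⟦blue striped farmer on 16 that avoided 7⟧ = {7, 9, 12}.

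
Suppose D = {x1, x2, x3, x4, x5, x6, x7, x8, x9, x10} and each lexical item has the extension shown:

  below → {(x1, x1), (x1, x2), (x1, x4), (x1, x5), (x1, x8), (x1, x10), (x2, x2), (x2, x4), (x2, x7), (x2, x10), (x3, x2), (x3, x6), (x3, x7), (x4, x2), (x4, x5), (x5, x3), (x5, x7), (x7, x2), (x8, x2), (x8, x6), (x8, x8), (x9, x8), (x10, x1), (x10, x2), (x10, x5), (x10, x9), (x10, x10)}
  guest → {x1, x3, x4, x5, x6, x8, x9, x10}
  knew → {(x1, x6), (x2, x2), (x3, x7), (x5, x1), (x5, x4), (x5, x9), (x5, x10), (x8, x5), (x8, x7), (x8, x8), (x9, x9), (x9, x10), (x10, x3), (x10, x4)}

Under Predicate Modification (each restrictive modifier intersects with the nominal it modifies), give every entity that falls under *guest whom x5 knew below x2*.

⟦whom x5 knew⟧ = {x : ⟨x5, x⟩ ∈ ⟦knew⟧} = {x1, x4, x9, x10}
⟦below x2⟧ = {x : ⟨x, x2⟩ ∈ ⟦below⟧} = {x1, x2, x3, x4, x7, x8, x10}
⟦guest⟧ = {x1, x3, x4, x5, x6, x8, x9, x10}
… ∩ ⟦whom x5 knew⟧ = {x1, x3, x4, x5, x6, x8, x9, x10} ∩ {x1, x4, x9, x10} = {x1, x4, x9, x10}
… ∩ ⟦below x2⟧ = {x1, x4, x9, x10} ∩ {x1, x2, x3, x4, x7, x8, x10} = {x1, x4, x10}
So ⟦guest whom x5 knew below x2⟧ = {x1, x4, x10}.

{x1, x4, x10}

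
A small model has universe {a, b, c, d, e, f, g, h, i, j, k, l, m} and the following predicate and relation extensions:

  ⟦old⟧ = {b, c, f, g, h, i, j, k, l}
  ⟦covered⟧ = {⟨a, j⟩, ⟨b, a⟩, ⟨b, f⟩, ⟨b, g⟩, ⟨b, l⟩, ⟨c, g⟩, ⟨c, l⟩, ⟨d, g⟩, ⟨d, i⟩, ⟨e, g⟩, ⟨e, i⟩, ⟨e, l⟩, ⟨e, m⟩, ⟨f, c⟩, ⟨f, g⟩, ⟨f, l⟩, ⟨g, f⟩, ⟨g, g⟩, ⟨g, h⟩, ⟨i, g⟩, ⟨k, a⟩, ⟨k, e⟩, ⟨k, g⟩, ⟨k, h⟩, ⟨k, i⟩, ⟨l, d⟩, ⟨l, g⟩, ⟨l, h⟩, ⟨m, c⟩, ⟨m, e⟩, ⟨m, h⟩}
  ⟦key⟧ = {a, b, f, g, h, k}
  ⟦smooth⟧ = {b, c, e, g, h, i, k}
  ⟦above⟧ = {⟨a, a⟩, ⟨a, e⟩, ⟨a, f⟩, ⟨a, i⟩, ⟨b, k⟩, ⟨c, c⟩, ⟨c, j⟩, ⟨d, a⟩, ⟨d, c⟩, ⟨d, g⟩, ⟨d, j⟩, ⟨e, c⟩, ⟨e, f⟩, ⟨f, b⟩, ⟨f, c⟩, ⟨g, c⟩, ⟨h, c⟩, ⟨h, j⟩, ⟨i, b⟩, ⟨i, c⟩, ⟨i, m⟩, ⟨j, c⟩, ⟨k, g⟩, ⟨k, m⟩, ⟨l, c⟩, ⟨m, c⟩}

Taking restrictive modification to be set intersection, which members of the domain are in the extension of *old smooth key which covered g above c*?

⟦which covered g⟧ = {x : ⟨x, g⟩ ∈ ⟦covered⟧} = {b, c, d, e, f, g, i, k, l}
⟦above c⟧ = {x : ⟨x, c⟩ ∈ ⟦above⟧} = {c, d, e, f, g, h, i, j, l, m}
⟦key⟧ = {a, b, f, g, h, k}
… ∩ ⟦which covered g⟧ = {a, b, f, g, h, k} ∩ {b, c, d, e, f, g, i, k, l} = {b, f, g, k}
… ∩ ⟦above c⟧ = {b, f, g, k} ∩ {c, d, e, f, g, h, i, j, l, m} = {f, g}
… ∩ ⟦old⟧ = {f, g} ∩ {b, c, f, g, h, i, j, k, l} = {f, g}
… ∩ ⟦smooth⟧ = {f, g} ∩ {b, c, e, g, h, i, k} = {g}
So ⟦old smooth key which covered g above c⟧ = {g}.

{g}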